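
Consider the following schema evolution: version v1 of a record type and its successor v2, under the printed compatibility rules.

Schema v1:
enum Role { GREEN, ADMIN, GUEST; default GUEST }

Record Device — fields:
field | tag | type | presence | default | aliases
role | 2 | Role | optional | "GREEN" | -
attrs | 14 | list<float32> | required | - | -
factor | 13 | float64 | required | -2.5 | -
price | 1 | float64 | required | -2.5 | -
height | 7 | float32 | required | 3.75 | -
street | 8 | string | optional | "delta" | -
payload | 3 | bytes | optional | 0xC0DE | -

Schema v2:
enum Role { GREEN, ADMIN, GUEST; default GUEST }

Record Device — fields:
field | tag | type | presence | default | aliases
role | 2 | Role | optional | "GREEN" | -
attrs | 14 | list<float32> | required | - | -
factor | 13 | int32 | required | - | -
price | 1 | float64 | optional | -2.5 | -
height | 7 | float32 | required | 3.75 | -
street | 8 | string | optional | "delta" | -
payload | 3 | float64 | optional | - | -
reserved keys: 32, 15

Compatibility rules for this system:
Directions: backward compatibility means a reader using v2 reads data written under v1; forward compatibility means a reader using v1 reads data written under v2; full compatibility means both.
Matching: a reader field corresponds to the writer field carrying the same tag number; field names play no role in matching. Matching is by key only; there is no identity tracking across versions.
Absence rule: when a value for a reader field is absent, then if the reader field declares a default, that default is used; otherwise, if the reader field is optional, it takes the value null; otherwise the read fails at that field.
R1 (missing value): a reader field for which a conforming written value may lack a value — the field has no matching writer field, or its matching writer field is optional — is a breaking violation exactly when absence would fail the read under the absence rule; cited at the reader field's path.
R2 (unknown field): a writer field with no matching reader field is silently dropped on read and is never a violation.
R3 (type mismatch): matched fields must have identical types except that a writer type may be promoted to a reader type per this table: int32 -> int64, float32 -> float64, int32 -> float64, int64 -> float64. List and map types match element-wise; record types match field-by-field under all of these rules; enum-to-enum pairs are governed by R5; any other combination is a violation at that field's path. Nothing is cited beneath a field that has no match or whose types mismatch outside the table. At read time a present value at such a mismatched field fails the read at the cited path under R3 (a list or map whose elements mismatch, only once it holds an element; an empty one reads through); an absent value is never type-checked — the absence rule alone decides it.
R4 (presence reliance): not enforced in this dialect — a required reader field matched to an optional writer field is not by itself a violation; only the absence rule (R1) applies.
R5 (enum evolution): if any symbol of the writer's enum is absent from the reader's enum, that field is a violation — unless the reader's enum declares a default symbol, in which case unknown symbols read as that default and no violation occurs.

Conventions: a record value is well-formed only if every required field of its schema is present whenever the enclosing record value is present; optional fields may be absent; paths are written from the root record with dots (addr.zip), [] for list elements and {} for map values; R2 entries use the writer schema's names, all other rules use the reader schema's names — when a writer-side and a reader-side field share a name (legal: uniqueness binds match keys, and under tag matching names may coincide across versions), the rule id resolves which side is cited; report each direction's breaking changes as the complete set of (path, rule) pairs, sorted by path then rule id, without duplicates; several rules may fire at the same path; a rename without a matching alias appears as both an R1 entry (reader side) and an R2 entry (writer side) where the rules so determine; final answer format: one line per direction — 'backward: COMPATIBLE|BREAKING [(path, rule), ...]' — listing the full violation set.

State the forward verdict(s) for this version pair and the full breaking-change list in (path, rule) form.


forward: BREAKING [(payload, R3)]

the writer's type comes first in each Device pair
forward on Device — v1 reading data written by v2:
  Role -> Role, writer optional: role aligns to role
  list<float32> -> list<float32>, writer required: attrs aligns to attrs
  int32 -> float64, writer required: factor aligns to factor
  float64 -> float64, writer optional: price aligns to price
  float32 -> float32, writer required: height aligns to height
  string -> string, writer optional: street aligns to street
  float64 -> bytes, writer optional: payload aligns to payload
  breaking: (payload, R3)
  => forward verdict for Device: BREAKING, 1 violation(s)
remaining Device differences; none change what is asked:
  field factor in record Device: type float64 changed to int32 (its default is dropped) -> its effect on Device is confined to the backward direction, not asked
  field price in record Device: required changed to optional -> no rule fires on it in Device's dialect; the asked verdict holds


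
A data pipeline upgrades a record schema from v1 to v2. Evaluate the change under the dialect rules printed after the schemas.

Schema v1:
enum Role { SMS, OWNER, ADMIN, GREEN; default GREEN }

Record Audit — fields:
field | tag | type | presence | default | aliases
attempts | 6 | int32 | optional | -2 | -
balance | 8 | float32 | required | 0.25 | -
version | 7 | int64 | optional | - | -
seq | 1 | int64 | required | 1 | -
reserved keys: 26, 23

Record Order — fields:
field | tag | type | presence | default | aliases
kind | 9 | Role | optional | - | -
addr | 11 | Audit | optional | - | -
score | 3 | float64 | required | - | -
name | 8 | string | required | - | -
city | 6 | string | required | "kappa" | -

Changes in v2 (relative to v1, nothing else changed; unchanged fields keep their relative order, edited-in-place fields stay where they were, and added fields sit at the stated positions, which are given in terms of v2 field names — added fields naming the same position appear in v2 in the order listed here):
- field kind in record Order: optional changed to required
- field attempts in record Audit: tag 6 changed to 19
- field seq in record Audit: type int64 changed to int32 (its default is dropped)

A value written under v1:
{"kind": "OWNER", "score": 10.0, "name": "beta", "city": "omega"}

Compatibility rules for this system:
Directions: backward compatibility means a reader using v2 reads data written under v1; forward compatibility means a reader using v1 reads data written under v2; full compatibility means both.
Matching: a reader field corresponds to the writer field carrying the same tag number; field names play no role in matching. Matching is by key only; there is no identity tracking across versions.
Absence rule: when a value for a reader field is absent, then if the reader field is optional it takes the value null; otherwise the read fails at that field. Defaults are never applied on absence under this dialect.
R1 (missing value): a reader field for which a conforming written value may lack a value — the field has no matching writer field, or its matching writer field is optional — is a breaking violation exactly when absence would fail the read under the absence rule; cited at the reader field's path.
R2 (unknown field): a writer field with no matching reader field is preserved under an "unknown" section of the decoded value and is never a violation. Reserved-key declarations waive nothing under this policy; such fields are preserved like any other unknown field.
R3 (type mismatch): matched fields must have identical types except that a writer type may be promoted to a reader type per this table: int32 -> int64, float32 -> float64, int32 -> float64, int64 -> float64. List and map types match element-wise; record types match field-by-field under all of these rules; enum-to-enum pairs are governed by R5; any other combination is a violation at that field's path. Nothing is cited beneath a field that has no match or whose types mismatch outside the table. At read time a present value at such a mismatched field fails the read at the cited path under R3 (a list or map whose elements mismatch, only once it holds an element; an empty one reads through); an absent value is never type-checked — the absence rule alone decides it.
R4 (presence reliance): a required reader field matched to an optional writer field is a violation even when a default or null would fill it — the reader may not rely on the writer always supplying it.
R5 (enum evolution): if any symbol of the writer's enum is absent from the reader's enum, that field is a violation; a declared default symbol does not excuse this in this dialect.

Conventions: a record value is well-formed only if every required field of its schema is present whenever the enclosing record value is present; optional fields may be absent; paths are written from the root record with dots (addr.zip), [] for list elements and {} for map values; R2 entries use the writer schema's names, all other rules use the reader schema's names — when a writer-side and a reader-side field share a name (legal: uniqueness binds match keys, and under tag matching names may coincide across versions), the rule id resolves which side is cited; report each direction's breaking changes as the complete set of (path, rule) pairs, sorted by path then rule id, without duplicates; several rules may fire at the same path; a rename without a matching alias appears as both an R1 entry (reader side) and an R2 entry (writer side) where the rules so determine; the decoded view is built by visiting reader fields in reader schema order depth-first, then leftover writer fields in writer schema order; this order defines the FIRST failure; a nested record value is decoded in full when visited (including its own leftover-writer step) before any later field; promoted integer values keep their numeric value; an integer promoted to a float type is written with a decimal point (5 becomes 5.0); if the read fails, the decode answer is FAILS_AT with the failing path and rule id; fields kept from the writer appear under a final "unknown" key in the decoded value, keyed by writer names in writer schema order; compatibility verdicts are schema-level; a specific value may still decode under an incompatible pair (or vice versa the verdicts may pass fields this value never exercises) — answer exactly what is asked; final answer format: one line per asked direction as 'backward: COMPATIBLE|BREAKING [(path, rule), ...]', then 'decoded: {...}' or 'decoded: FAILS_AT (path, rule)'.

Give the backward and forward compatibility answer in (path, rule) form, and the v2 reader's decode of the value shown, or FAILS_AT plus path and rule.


arrows below run writer -> reader for Order
backward on Order — v2 reading data written by v1:
  kind <- kind (Role -> Role, writer optional)
  addr <- addr (Audit -> Audit, writer optional)
  score <- score (float64 -> float64, writer required)
  name <- name (string -> string, writer required)
  city <- city (string -> string, writer required)
  no writer field matches reader addr.attempts
  addr.balance <- addr.balance (float32 -> float32, writer required)
  addr.version <- addr.version (int64 -> int64, writer optional)
  addr.seq <- addr.seq (int64 -> int32, writer required)
  writer addr.attempts: unknown to reader
  violation R3 at addr.seq
  violation R1 at kind
  violation R4 at kind
  => backward: BREAKING (3)
forward on Order — v1 reading data written by v2:
  kind <- kind (Role -> Role, writer required)
  addr <- addr (Audit -> Audit, writer optional)
  score <- score (float64 -> float64, writer required)
  name <- name (string -> string, writer required)
  city <- city (string -> string, writer required)
  no writer field matches reader addr.attempts
  addr.balance <- addr.balance (float32 -> float32, writer required)
  addr.version <- addr.version (int64 -> int64, writer optional)
  addr.seq <- addr.seq (int32 -> int64, writer required)
  writer addr.attempts: unknown to reader
  => forward: COMPATIBLE
decoding the Order value with the v2 reader:
  kind := "OWNER"
  addr := null (not supplied -> null)
  score := 10.0
  name := "beta"
  city := "omega"
  => decoded: {"kind": "OWNER", "addr": null, "score": 10.0, "name": "beta", "city": "omega"}

backward: BREAKING [(addr.seq, R3), (kind, R1), (kind, R4)]; forward: COMPATIBLE []; decoded: {"kind": "OWNER", "addr": null, "score": 10.0, "name": "beta", "city": "omega"}


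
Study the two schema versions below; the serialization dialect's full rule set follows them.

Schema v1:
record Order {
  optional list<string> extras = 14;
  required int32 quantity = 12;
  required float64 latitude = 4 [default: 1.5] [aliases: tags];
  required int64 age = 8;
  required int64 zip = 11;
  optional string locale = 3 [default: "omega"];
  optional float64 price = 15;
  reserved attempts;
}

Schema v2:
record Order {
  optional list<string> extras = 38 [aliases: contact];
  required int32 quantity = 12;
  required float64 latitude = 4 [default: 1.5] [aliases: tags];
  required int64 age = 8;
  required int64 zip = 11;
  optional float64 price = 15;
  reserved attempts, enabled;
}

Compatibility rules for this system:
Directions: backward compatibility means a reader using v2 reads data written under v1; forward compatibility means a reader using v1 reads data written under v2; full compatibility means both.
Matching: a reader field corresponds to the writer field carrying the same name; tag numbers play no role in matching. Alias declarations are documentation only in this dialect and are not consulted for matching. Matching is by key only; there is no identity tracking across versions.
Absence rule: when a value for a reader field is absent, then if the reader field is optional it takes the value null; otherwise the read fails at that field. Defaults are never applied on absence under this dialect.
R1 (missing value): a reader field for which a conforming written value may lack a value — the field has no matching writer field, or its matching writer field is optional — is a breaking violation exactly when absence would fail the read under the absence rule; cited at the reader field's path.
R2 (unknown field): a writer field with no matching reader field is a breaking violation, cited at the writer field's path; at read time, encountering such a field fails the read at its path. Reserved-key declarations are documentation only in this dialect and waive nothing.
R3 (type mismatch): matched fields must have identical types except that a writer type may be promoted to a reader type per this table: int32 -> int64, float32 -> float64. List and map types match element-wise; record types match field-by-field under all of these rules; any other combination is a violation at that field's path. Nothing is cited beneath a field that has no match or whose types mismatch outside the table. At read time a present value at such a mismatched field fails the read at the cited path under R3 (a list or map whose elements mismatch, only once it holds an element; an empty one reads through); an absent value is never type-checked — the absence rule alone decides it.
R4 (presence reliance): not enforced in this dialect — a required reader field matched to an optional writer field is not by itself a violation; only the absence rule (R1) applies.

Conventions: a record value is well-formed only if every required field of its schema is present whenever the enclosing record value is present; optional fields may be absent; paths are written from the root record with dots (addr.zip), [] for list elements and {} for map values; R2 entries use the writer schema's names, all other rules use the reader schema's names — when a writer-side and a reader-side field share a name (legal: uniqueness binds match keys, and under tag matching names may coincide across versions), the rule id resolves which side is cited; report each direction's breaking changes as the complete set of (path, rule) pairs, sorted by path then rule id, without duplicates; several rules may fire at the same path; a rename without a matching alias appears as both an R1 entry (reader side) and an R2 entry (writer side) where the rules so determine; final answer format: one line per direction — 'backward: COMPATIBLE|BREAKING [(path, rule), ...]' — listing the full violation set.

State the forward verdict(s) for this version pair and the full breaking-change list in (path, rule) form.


forward: COMPATIBLE []

in Order below, arrows point writer -> reader
forward analysis of Order with v1 as reader and v2 as writer:
  list<string> -> list<string>, writer optional: extras aligns to extras
  int32 -> int32, writer required: quantity aligns to quantity
  float64 -> float64, writer required: latitude aligns to latitude
  int64 -> int64, writer required: age aligns to age
  int64 -> int64, writer required: zip aligns to zip
  locale: no writer match
  float64 -> float64, writer optional: price aligns to price
  => forward: COMPATIBLE
remaining Order differences; none change what is asked:
  field extras in record Order: tag 14 changed to 38 -> triggers nothing under Order's printed rules — same verdict
  removed field locale from record Order -> matters only for Order's backward compatibility — outside the asked direction


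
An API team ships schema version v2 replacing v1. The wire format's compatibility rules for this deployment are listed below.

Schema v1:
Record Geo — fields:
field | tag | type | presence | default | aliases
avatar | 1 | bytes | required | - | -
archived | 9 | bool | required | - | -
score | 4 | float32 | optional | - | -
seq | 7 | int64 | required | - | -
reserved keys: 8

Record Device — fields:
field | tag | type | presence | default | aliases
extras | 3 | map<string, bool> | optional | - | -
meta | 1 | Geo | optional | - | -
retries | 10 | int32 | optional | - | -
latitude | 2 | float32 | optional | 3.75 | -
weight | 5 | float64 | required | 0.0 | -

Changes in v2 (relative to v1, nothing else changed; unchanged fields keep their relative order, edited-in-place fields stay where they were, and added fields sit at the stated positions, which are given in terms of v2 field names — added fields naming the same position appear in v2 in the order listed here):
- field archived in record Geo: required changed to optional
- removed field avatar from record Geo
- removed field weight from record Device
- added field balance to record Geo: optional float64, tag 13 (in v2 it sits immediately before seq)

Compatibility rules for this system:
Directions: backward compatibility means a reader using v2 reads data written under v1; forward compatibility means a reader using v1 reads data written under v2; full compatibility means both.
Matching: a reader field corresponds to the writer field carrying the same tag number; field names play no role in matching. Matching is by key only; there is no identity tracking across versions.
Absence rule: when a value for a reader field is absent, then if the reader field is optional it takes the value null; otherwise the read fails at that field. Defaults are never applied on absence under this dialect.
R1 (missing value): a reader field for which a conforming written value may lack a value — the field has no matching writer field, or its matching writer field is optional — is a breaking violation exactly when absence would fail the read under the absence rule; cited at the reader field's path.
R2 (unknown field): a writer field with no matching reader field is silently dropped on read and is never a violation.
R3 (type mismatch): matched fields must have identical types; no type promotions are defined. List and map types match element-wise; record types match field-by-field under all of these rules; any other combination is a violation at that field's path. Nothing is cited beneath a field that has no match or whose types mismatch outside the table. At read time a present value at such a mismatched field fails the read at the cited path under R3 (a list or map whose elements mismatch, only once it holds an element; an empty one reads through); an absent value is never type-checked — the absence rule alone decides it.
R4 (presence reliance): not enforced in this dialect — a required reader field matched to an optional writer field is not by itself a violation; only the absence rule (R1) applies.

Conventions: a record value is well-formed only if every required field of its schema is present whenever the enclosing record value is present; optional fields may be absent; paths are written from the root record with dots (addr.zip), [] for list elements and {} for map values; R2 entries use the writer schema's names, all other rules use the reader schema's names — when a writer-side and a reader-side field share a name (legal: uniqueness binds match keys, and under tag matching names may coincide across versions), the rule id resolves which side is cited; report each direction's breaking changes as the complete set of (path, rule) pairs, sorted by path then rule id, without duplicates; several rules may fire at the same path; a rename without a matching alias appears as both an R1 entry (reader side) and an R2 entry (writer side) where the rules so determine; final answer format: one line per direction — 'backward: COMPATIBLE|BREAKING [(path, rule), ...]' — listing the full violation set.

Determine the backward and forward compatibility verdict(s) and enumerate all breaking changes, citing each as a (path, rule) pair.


in Device below, arrows point writer -> reader
backward pass over Device, reader schema v2, writer schema v1:
  map<string, bool> -> map<string, bool>, writer optional: extras aligns to extras
  Geo -> Geo, writer optional: meta aligns to meta
  int32 -> int32, writer optional: retries aligns to retries
  float32 -> float32, writer optional: latitude aligns to latitude
  weight (writer side), unknown to reader
  bool -> bool, writer required: meta.archived aligns to meta.archived
  float32 -> float32, writer optional: meta.score aligns to meta.score
  meta.balance: no writer match
  int64 -> int64, writer required: meta.seq aligns to meta.seq
  meta.avatar (writer side), unknown to reader
  => backward: COMPATIBLE
forward pass over Device, reader schema v1, writer schema v2:
  map<string, bool> -> map<string, bool>, writer optional: extras aligns to extras
  Geo -> Geo, writer optional: meta aligns to meta
  int32 -> int32, writer optional: retries aligns to retries
  float32 -> float32, writer optional: latitude aligns to latitude
  weight: no writer match
  meta.avatar: no writer match
  bool -> bool, writer optional: meta.archived aligns to meta.archived
  float32 -> float32, writer optional: meta.score aligns to meta.score
  int64 -> int64, writer required: meta.seq aligns to meta.seq
  meta.balance (writer side), unknown to reader
  R1 fires at meta.archived
  R1 fires at meta.avatar
  R1 fires at weight
  forward on Device therefore BREAKING (3)

backward: COMPATIBLE []; forward: BREAKING [(meta.archived, R1), (meta.avatar, R1), (weight, R1)]


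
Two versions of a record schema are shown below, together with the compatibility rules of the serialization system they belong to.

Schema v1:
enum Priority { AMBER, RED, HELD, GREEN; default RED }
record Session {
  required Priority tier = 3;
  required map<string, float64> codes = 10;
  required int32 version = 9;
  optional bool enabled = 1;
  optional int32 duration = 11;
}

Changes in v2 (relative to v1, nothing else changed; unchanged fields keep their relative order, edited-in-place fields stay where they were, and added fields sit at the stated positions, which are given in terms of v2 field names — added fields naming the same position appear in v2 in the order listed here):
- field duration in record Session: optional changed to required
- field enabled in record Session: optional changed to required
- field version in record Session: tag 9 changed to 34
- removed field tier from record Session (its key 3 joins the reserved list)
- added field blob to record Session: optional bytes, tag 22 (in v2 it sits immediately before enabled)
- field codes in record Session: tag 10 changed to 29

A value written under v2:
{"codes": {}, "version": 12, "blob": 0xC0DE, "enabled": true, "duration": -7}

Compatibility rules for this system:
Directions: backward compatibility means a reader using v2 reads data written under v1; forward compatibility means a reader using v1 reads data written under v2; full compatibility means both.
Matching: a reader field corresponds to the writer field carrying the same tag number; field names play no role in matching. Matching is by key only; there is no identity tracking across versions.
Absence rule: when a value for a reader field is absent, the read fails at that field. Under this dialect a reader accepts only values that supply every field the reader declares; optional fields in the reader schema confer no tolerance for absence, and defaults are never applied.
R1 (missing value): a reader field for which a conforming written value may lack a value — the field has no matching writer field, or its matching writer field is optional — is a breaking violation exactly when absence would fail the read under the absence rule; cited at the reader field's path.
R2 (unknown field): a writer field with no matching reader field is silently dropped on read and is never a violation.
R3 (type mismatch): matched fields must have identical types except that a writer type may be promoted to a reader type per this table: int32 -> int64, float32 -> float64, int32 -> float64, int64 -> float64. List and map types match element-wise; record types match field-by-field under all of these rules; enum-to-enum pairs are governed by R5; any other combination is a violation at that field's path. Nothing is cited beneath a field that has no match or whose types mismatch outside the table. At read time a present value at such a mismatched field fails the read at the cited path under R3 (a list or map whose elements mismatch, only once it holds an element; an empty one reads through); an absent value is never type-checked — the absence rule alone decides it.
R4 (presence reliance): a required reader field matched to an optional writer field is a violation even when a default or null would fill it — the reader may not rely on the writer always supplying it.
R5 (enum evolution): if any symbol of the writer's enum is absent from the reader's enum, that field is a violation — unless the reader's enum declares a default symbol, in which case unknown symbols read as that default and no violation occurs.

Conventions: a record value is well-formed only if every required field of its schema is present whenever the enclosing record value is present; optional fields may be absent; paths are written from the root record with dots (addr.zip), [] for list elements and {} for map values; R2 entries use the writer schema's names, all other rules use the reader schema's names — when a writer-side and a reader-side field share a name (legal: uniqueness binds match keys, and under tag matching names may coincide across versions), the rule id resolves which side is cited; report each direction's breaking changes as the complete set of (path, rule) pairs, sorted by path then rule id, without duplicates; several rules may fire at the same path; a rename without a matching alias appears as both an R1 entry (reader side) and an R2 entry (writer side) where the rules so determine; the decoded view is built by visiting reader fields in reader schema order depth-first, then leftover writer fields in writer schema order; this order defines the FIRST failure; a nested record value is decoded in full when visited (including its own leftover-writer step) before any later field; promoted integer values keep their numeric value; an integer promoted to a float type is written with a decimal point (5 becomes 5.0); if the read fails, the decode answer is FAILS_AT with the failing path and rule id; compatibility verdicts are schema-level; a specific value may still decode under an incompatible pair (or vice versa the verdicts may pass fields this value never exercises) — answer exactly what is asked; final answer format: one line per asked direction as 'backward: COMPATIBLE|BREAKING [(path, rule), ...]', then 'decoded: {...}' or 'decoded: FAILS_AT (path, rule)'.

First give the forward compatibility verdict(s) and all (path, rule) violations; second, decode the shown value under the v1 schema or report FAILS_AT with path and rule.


forward: BREAKING [(codes, R1), (tier, R1), (version, R1)]; decoded: FAILS_AT (tier, R1)

each type pair in Session: writer, then reader
forward pass over Session, reader schema v1, writer schema v2:
  tier: no writer match
  codes: no writer match
  version: no writer match
  enabled: bool -> bool, writer required; from enabled
  duration: int32 -> int32, writer required; from duration
  writer field codes has no reader counterpart
  writer field version has no reader counterpart
  writer field blob has no reader counterpart
  breaking: (codes, R1)
  breaking: (tier, R1)
  breaking: (version, R1)
  => 3 violation(s): forward is BREAKING for Session
decode (reader v1):
  read fails at tier under R1 (no fill)
  => FAILS_AT (tier, R1)
the other Session changes do not affect what is asked:
  added field blob to record Session: optional bytes, tag 22 (in v2 it sits immediately before enabled) -> its effect on Session is confined to the backward direction, not asked


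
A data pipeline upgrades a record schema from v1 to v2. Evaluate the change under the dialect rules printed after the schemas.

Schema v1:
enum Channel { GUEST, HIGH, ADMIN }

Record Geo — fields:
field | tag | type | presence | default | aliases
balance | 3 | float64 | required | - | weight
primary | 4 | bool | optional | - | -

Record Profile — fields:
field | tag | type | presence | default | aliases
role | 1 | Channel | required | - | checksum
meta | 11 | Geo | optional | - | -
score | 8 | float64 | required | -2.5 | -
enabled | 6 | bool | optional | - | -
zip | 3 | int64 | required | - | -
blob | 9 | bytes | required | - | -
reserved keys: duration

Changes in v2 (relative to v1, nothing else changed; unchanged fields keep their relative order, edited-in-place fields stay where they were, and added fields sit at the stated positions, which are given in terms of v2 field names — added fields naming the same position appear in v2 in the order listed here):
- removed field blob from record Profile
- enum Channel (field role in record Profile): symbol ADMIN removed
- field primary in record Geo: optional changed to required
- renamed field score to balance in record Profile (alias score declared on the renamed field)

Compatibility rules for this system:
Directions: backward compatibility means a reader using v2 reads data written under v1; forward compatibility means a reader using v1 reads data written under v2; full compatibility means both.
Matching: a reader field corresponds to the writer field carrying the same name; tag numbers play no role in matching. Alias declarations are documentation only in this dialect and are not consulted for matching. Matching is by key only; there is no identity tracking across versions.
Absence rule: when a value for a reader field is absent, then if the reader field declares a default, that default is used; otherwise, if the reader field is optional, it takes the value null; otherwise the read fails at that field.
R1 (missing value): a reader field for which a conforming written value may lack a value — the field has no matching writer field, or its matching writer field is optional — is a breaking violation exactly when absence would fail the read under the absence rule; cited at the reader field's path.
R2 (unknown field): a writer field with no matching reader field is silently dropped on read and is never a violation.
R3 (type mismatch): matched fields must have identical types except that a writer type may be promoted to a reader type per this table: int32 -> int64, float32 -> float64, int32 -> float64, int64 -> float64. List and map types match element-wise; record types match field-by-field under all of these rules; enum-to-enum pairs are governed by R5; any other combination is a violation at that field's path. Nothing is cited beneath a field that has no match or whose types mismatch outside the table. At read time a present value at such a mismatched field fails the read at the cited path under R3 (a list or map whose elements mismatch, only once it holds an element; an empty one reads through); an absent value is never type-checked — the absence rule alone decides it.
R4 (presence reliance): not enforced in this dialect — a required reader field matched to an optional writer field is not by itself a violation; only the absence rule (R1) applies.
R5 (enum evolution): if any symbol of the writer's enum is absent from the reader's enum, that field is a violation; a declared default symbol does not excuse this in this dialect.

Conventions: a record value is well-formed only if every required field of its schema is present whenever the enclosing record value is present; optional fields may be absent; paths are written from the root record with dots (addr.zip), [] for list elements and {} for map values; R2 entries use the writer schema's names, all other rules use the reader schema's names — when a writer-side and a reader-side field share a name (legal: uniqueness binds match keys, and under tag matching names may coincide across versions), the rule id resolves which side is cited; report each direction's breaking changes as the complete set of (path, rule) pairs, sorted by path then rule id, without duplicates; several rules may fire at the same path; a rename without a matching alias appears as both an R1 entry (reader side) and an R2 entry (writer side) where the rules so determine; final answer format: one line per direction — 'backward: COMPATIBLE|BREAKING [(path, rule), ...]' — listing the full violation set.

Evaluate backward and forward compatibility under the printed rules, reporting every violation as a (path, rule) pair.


arrows below run writer -> reader for Profile
backward for Profile (reader v2, writer v1):
  Channel -> Channel, writer required: role aligns to role
  Geo -> Geo, writer optional: meta aligns to meta
  balance has no writer counterpart
  bool -> bool, writer optional: enabled aligns to enabled
  int64 -> int64, writer required: zip aligns to zip
  writer score: unknown to reader
  writer blob: unknown to reader
  float64 -> float64, writer required: meta.balance aligns to meta.balance
  bool -> bool, writer optional: meta.primary aligns to meta.primary
  R1 fires at meta.primary
  R5 fires at role
  => backward verdict for Profile: BREAKING, 2 violation(s)
forward for Profile (reader v1, writer v2):
  Channel -> Channel, writer required: role aligns to role
  Geo -> Geo, writer optional: meta aligns to meta
  score has no writer counterpart
  bool -> bool, writer optional: enabled aligns to enabled
  int64 -> int64, writer required: zip aligns to zip
  blob has no writer counterpart
  writer balance: unknown to reader
  float64 -> float64, writer required: meta.balance aligns to meta.balance
  bool -> bool, writer required: meta.primary aligns to meta.primary
  R1 fires at blob
  => forward verdict for Profile: BREAKING, 1 violation(s)

backward: BREAKING [(meta.primary, R1), (role, R5)]; forward: BREAKING [(blob, R1)]


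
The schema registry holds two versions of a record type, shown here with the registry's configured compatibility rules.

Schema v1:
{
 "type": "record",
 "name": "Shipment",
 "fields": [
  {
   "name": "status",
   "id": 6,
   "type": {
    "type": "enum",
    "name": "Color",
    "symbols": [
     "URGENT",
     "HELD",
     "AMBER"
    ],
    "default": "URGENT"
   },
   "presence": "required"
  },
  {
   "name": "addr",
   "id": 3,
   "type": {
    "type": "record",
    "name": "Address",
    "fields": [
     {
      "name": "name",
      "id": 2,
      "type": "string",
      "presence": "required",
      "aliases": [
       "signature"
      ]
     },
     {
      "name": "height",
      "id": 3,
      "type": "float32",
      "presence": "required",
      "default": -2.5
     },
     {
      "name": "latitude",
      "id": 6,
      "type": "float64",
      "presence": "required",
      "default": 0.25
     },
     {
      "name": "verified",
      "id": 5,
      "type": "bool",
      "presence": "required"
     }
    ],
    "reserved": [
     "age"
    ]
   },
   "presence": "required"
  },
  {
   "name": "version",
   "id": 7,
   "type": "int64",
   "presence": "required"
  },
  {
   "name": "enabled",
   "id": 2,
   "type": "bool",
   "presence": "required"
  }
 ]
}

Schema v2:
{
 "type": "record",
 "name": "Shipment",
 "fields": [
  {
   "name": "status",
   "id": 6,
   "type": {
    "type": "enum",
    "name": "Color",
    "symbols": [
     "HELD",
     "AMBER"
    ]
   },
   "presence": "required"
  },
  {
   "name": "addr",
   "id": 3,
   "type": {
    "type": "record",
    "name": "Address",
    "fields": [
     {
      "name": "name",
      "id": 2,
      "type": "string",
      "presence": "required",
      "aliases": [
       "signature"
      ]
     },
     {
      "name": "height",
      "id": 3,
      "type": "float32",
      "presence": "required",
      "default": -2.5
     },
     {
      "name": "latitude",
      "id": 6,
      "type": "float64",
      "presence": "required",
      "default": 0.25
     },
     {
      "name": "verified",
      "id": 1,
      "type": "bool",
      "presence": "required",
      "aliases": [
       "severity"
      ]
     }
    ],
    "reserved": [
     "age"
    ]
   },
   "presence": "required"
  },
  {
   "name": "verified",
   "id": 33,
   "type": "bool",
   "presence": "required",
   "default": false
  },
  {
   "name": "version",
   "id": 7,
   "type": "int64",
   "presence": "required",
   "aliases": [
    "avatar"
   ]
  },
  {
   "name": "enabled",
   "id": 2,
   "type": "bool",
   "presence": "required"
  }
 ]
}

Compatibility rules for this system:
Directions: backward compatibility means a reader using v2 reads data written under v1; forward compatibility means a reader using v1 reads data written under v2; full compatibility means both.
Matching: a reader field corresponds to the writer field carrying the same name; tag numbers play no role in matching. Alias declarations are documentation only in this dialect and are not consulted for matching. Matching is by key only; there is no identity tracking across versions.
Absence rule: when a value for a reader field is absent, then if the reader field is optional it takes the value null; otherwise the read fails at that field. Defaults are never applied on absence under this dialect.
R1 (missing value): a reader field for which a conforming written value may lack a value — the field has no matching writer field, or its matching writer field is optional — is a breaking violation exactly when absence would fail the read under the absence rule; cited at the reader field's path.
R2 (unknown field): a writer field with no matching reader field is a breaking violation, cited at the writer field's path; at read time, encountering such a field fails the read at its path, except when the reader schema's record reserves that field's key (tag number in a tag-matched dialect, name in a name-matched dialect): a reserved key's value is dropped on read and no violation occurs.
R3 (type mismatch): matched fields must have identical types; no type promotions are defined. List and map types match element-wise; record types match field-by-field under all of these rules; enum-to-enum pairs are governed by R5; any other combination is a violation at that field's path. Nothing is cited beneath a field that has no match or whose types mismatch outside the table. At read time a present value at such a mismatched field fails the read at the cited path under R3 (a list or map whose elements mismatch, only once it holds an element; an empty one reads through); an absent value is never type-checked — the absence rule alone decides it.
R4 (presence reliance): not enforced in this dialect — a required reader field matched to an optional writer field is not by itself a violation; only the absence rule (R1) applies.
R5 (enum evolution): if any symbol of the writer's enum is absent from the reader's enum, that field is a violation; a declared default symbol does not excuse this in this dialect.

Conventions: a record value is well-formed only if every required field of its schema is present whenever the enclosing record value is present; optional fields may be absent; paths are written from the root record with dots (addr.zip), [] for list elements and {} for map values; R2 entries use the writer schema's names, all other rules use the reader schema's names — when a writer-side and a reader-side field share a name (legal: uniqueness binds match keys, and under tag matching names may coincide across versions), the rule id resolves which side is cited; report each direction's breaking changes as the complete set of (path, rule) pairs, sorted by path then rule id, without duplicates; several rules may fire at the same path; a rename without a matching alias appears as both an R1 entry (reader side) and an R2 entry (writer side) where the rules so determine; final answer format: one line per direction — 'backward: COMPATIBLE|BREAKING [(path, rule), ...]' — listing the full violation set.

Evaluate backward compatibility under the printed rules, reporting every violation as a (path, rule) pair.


the writer's type comes first in each Shipment pair
backward for Shipment (reader v2, writer v1):
  status: paired with writer status (Color -> Color; writer required)
  addr: paired with writer addr (Address -> Address; writer required)
  verified: no writer-side match
  version: paired with writer version (int64 -> int64; writer required)
  enabled: paired with writer enabled (bool -> bool; writer required)
  addr.name: paired with writer addr.name (string -> string; writer required)
  addr.height: paired with writer addr.height (float32 -> float32; writer required)
  addr.latitude: paired with writer addr.latitude (float64 -> float64; writer required)
  addr.verified: paired with writer addr.verified (bool -> bool; writer required)
  rule R5 violated at status
  rule R1 violated at verified
  => backward: BREAKING (2)
ruling out the remaining Shipment differences:
  field verified in record Address: tag 5 changed to 1 -> fires no rule on Shipment, leaving the asked answer as it is

backward: BREAKING [(status, R5), (verified, R1)]
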